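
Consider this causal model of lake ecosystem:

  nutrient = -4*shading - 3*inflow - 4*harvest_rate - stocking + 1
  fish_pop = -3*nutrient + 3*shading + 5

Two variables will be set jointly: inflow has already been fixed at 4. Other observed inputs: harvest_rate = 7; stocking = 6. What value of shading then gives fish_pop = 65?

With inflow held at 4:
Substituting into the nutrient equation gives nutrient = -4*shading - 45.
Substituting into the fish_pop equation gives fish_pop = 15*shading + 140.
Solve 15*shading + 140 = 65: shading = (65 - 140) / 15 = -5.

shading = -5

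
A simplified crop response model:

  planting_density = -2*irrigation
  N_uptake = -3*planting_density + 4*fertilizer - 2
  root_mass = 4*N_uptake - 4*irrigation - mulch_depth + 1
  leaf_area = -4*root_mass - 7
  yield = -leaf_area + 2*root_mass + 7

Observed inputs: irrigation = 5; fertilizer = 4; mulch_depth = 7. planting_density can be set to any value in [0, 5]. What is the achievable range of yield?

Intervening on planting_density fixes its value directly, overriding its dependence on irrigation.
Substituting into the N_uptake equation gives N_uptake = -3*planting_density + 14.
This gives root_mass = -12*planting_density + 30.
This gives leaf_area = 48*planting_density - 127.
Substituting into the yield equation gives yield = -72*planting_density + 194.
Linear in planting_density, so extremes are at the endpoints: planting_density = 0 gives yield = 194; planting_density = 5 gives yield = -166.

-166 to 194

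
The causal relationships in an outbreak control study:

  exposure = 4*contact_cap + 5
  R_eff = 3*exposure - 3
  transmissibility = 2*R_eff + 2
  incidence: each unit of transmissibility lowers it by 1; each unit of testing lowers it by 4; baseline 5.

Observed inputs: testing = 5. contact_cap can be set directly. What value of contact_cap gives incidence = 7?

Substituting into the R_eff equation gives R_eff = 12*contact_cap + 12.
Substituting into the transmissibility equation gives transmissibility = 24*contact_cap + 26.
So incidence = -24*contact_cap - 41.
Solve -24*contact_cap - 41 = 7: contact_cap = (7 + 41) / -24 = -2.

contact_cap = -2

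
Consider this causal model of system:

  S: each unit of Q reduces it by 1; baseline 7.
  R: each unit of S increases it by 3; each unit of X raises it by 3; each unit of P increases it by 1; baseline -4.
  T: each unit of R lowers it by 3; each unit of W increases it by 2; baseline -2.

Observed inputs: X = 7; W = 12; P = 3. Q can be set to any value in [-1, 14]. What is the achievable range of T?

Substituting into the R equation gives R = -3*Q + 41.
Substituting into the T equation gives T = 9*Q - 101.
Linear in Q, so extremes are at the endpoints: Q = -1 gives T = -110; Q = 14 gives T = 25.

-110 to 25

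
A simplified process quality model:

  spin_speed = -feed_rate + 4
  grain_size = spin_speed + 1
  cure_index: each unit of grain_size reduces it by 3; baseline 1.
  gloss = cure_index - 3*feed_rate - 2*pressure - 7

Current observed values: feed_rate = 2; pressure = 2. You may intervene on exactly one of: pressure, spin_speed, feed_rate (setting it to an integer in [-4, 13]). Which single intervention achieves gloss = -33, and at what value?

Intervening on pressure: with other inputs at their observed values, gloss = -2*pressure - 21. Solving for -33 gives pressure = 6, within [-4, 13].
Intervening on spin_speed: gloss = -3*spin_speed - 19. Reaching -33 requires spin_speed = 14/3, not an integer.
Intervening on feed_rate: the paths from feed_rate to gloss cancel (net effect zero), leaving gloss = -25; -33 is unreachable this way.

set pressure = 6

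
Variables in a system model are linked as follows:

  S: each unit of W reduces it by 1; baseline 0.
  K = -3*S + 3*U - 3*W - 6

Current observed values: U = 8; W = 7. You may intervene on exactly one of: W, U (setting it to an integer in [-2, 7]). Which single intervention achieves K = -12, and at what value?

Intervening on W: the paths from W to K cancel (net effect zero), leaving K = 18; -12 is unreachable this way.
Intervening on U: with other inputs at their observed values, K = 3*U - 6. Solving for -12 gives U = -2, within [-2, 7].

set U = -2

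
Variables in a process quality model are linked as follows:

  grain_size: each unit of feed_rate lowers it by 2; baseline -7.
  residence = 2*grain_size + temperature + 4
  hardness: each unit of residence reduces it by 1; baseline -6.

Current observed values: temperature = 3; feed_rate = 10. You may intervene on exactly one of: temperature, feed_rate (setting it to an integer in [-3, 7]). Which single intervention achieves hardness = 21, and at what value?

Intervening on temperature: hardness = -temperature + 44. Reaching 21 requires temperature = 23, outside [-3, 7].
Intervening on feed_rate: with other inputs at their observed values, hardness = 4*feed_rate + 1. Solving for 21 gives feed_rate = 5, within [-3, 7].

set feed_rate = 5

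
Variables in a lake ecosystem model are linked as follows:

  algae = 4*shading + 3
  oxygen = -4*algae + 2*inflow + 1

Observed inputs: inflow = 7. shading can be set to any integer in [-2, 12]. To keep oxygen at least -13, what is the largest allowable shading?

Substituting into the oxygen equation gives oxygen = -16*shading + 3.
Require -16*shading + 3 ≥ -13, so shading ≤ 1.
The largest integer in [-2, 12] satisfying this is 1.

shading = 1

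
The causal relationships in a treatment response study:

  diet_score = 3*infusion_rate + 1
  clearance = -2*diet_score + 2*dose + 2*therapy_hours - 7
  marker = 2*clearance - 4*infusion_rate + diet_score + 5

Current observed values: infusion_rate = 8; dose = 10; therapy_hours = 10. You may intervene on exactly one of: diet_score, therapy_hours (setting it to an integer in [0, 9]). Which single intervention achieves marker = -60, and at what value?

set therapy_hours = 4

Intervening on diet_score: marker = -3*diet_score + 39. Reaching -60 requires diet_score = 33, outside [0, 9].
Intervening on therapy_hours: with other inputs at their observed values, marker = 4*therapy_hours - 76. Solving for -60 gives therapy_hours = 4, within [0, 9].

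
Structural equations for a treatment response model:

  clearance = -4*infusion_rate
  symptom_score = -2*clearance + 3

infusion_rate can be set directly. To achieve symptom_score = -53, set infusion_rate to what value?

infusion_rate = -7

Substituting into the symptom_score equation gives symptom_score = 8*infusion_rate + 3.
Solve 8*infusion_rate + 3 = -53: infusion_rate = (-53 - 3) / 8 = -7.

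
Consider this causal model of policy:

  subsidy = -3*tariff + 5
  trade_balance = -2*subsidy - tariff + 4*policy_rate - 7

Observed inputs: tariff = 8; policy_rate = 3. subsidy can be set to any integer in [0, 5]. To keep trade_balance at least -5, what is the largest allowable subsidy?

Intervening on subsidy fixes its value directly, overriding its dependence on tariff.
Substituting into the trade_balance equation gives trade_balance = -2*subsidy - 3.
Require -2*subsidy - 3 ≥ -5, so subsidy ≤ 1.
The largest integer in [0, 5] satisfying this is 1.

subsidy = 1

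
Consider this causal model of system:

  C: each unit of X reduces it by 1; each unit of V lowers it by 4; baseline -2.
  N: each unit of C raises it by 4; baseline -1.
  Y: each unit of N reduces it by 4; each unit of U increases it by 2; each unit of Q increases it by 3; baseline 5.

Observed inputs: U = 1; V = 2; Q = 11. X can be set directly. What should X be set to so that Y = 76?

Substituting into the C equation gives C = -X - 10.
Substituting into the N equation gives N = -4*X - 41.
Substituting into the Y equation gives Y = 16*X + 204.
Solve 16*X + 204 = 76: X = (76 - 204) / 16 = -8.

X = -8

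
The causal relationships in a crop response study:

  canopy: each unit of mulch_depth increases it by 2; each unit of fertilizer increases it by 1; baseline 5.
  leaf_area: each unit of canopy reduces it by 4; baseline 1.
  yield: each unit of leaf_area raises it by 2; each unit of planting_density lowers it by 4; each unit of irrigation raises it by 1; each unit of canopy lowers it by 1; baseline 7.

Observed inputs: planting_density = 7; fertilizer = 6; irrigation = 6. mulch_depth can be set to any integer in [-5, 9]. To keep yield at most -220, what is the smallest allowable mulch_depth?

mulch_depth = 6

Substituting into the canopy equation gives canopy = 2*mulch_depth + 11.
Substituting into the leaf_area equation gives leaf_area = -8*mulch_depth - 43.
Substituting into the yield equation gives yield = -18*mulch_depth - 112.
Require -18*mulch_depth - 112 ≤ -220, so mulch_depth ≥ 6.
The smallest integer in [-5, 9] satisfying this is 6.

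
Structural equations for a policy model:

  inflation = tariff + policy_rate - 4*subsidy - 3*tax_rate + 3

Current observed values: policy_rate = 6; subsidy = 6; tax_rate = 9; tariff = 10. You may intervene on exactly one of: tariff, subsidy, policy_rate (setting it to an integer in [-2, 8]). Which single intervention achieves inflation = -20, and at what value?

Intervening on tariff: inflation = tariff - 42. Reaching -20 requires tariff = 22, outside [-2, 8].
Intervening on subsidy: with other inputs at their observed values, inflation = -4*subsidy - 8. Solving for -20 gives subsidy = 3, within [-2, 8].
Intervening on policy_rate: inflation = policy_rate - 38. Reaching -20 requires policy_rate = 18, outside [-2, 8].

set subsidy = 3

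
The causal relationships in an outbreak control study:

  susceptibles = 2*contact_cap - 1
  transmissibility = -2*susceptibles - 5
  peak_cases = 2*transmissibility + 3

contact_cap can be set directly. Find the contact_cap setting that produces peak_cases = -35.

contact_cap = 4

Substituting into the transmissibility equation gives transmissibility = -4*contact_cap - 3.
Substituting into the peak_cases equation gives peak_cases = -8*contact_cap - 3.
Solve -8*contact_cap - 3 = -35: contact_cap = (-35 + 3) / -8 = 4.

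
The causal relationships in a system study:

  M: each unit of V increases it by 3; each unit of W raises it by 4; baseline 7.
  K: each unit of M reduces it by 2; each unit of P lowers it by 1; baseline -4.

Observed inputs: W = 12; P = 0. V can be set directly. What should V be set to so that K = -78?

Substituting into the M equation gives M = 3*V + 55.
This gives K = -6*V - 114.
Solve -6*V - 114 = -78: V = (-78 + 114) / -6 = -6.

V = -6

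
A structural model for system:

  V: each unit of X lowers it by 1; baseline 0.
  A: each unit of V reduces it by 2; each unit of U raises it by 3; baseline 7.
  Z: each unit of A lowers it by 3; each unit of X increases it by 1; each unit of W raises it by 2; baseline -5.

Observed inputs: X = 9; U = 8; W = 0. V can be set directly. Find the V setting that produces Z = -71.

Intervening on V fixes its value directly, overriding its dependence on X.
Substituting into the A equation gives A = -2*V + 31.
Z becomes 6*V - 89.
Solve 6*V - 89 = -71: V = (-71 + 89) / 6 = 3.

V = 3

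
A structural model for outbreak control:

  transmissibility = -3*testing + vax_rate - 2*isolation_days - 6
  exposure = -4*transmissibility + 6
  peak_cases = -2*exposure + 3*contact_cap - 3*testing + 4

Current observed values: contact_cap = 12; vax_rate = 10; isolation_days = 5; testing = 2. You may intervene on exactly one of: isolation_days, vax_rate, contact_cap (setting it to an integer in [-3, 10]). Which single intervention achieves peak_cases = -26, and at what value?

set isolation_days = 2

Intervening on isolation_days: with other inputs at their observed values, peak_cases = -16*isolation_days + 6. Solving for -26 gives isolation_days = 2, within [-3, 10].
Intervening on vax_rate: peak_cases = 8*vax_rate - 154. Reaching -26 requires vax_rate = 16, outside [-3, 10].
Intervening on contact_cap: peak_cases = 3*contact_cap - 110. Reaching -26 requires contact_cap = 28, outside [-3, 10].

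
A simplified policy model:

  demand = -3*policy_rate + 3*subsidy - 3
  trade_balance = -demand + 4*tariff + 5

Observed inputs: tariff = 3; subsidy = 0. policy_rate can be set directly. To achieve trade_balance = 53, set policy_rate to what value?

policy_rate = 11

Substituting into the demand equation gives demand = -3*policy_rate - 3.
So trade_balance = 3*policy_rate + 20.
Solve 3*policy_rate + 20 = 53: policy_rate = (53 - 20) / 3 = 11.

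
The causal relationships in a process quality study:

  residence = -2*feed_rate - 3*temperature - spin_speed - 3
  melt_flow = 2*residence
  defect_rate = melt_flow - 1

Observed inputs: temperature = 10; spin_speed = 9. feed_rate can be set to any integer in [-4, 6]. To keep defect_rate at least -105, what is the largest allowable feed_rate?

feed_rate = 5

Substituting into the residence equation gives residence = -2*feed_rate - 42.
melt_flow becomes -4*feed_rate - 84.
Substituting into the defect_rate equation gives defect_rate = -4*feed_rate - 85.
Require -4*feed_rate - 85 ≥ -105, so feed_rate ≤ 5.
The largest integer in [-4, 6] satisfying this is 5.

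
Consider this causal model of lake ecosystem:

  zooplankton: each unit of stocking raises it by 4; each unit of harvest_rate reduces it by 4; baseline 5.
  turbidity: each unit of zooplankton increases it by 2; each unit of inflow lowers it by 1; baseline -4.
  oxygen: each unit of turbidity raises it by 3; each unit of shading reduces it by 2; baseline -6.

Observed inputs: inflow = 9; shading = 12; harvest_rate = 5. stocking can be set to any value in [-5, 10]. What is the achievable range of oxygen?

Substituting into the zooplankton equation gives zooplankton = 4*stocking - 15.
Substituting into the turbidity equation gives turbidity = 8*stocking - 43.
Substituting into the oxygen equation gives oxygen = 24*stocking - 159.
Linear in stocking, so extremes are at the endpoints: stocking = -5 gives oxygen = -279; stocking = 10 gives oxygen = 81.

-279 to 81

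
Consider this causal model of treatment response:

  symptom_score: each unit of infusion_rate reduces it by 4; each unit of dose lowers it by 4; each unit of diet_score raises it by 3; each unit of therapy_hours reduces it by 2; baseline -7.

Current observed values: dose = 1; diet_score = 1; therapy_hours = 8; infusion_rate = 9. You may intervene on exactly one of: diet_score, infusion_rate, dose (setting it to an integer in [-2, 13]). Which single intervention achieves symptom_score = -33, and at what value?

set diet_score = 10

Intervening on diet_score: with other inputs at their observed values, symptom_score = 3*diet_score - 63. Solving for -33 gives diet_score = 10, within [-2, 13].
Intervening on infusion_rate: symptom_score = -4*infusion_rate - 24. Reaching -33 requires infusion_rate = 9/4, not an integer.
Intervening on dose: symptom_score = -4*dose - 56. Reaching -33 requires dose = -23/4, not an integer.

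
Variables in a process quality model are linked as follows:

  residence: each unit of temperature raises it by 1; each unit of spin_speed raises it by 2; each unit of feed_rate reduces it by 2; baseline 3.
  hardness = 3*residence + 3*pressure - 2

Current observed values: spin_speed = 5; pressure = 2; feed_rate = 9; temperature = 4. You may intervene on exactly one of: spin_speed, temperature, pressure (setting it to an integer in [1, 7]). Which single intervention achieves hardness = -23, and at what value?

Intervening on spin_speed: with other inputs at their observed values, hardness = 6*spin_speed - 29. Solving for -23 gives spin_speed = 1, within [1, 7].
Intervening on temperature: hardness = 3*temperature - 11. Reaching -23 requires temperature = -4, outside [1, 7].
Intervening on pressure: hardness = 3*pressure - 5. Reaching -23 requires pressure = -6, outside [1, 7].

set spin_speed = 1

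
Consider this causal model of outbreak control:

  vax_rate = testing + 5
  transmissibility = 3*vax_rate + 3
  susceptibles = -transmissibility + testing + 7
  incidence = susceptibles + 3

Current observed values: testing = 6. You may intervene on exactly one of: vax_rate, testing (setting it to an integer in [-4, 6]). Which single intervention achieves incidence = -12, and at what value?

set testing = 2

Intervening on vax_rate: incidence = -3*vax_rate + 13. Reaching -12 requires vax_rate = 25/3, not an integer.
Intervening on testing: with other inputs at their observed values, incidence = -2*testing - 8. Solving for -12 gives testing = 2, within [-4, 6].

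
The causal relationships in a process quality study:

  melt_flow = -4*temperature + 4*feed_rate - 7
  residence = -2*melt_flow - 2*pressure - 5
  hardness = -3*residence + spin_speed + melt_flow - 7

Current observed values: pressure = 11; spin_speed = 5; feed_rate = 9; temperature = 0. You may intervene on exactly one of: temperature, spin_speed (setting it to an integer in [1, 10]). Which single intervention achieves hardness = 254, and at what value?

set temperature = 1

Intervening on temperature: with other inputs at their observed values, hardness = -28*temperature + 282. Solving for 254 gives temperature = 1, within [1, 10].
Intervening on spin_speed: hardness = spin_speed + 277. Reaching 254 requires spin_speed = -23, outside [1, 10].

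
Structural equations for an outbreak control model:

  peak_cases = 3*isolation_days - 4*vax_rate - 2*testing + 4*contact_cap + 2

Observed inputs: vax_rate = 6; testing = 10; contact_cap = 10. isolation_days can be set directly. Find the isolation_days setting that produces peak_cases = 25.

isolation_days = 9

Substituting into the peak_cases equation gives peak_cases = 3*isolation_days - 2.
Solve 3*isolation_days - 2 = 25: isolation_days = (25 + 2) / 3 = 9.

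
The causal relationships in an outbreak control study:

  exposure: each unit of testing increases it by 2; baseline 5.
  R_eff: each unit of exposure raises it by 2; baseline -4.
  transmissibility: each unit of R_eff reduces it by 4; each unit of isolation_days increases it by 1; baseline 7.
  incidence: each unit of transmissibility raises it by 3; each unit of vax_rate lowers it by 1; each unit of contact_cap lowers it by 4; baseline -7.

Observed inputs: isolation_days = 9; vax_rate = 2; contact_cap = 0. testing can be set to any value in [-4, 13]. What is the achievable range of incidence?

-657 to 159

Substituting into the R_eff equation gives R_eff = 4*testing + 6.
Substituting into the transmissibility equation gives transmissibility = -16*testing - 8.
This gives incidence = -48*testing - 33.
Linear in testing, so extremes are at the endpoints: testing = -4 gives incidence = 159; testing = 13 gives incidence = -657.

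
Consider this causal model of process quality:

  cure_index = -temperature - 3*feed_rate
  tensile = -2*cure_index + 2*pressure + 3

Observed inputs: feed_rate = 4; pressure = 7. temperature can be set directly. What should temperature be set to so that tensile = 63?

temperature = 11

Substituting into the cure_index equation gives cure_index = -temperature - 12.
tensile becomes 2*temperature + 41.
Solve 2*temperature + 41 = 63: temperature = (63 - 41) / 2 = 11.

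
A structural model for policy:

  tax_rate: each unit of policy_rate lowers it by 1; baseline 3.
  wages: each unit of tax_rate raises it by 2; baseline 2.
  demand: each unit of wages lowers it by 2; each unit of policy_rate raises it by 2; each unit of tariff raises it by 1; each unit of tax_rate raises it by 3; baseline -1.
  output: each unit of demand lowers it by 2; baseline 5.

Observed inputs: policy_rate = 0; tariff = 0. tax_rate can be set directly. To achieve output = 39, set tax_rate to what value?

tax_rate = 12

Intervening on tax_rate fixes its value directly, overriding its dependence on policy_rate.
Substituting into the demand equation gives demand = -tax_rate - 5.
So output = 2*tax_rate + 15.
Solve 2*tax_rate + 15 = 39: tax_rate = (39 - 15) / 2 = 12.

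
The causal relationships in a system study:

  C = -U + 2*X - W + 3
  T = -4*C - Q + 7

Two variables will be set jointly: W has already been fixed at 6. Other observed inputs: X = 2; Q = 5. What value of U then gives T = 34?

U = 9

With W held at 6:
Substituting into the C equation gives C = -U + 1.
This gives T = 4*U - 2.
Solve 4*U - 2 = 34: U = (34 + 2) / 4 = 9.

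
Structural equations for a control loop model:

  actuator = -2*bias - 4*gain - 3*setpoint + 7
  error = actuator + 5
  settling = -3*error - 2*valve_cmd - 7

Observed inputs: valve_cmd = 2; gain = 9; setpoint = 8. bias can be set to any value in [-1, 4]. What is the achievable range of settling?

Substituting into the actuator equation gives actuator = -2*bias - 53.
So error = -2*bias - 48.
So settling = 6*bias + 133.
Linear in bias, so extremes are at the endpoints: bias = -1 gives settling = 127; bias = 4 gives settling = 157.

127 to 157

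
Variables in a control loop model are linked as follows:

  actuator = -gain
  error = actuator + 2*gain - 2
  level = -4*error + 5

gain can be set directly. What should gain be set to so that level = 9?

Substituting into the error equation gives error = gain - 2.
Substituting into the level equation gives level = -4*gain + 13.
Solve -4*gain + 13 = 9: gain = (9 - 13) / -4 = 1.

gain = 1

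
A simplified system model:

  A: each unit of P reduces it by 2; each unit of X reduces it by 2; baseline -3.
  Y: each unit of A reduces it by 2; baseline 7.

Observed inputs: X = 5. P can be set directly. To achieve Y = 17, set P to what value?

Substituting into the A equation gives A = -2*P - 13.
So Y = 4*P + 33.
Solve 4*P + 33 = 17: P = (17 - 33) / 4 = -4.

P = -4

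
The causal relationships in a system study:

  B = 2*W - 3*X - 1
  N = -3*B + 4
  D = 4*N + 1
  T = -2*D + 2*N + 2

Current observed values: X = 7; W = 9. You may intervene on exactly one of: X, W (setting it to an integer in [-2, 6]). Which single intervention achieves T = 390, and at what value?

set X = -2

Intervening on X: with other inputs at their observed values, T = -54*X + 282. Solving for 390 gives X = -2, within [-2, 6].
Intervening on W: T = 36*W - 420. Reaching 390 requires W = 45/2, not an integer.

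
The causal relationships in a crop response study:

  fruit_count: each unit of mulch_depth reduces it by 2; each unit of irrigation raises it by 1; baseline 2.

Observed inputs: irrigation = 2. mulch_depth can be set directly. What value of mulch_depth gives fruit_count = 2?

mulch_depth = 1

Substituting into the fruit_count equation gives fruit_count = -2*mulch_depth + 4.
Solve -2*mulch_depth + 4 = 2: mulch_depth = (2 - 4) / -2 = 1.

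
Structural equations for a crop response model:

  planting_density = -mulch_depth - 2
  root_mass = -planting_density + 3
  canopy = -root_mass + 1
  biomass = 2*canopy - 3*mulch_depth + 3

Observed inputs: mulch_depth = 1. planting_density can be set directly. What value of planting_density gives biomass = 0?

Intervening on planting_density fixes its value directly, overriding its dependence on mulch_depth.
Substituting into the canopy equation gives canopy = planting_density - 2.
Substituting into the biomass equation gives biomass = 2*planting_density - 4.
Solve 2*planting_density - 4 = 0: planting_density = (0 + 4) / 2 = 2.

planting_density = 2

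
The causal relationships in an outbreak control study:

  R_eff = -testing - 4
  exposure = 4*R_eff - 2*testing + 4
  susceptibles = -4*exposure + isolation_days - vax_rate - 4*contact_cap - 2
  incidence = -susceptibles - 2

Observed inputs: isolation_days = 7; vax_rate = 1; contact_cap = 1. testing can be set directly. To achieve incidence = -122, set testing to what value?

testing = 3

Substituting into the exposure equation gives exposure = -6*testing - 12.
Substituting into the susceptibles equation gives susceptibles = 24*testing + 48.
Substituting into the incidence equation gives incidence = -24*testing - 50.
Solve -24*testing - 50 = -122: testing = (-122 + 50) / -24 = 3.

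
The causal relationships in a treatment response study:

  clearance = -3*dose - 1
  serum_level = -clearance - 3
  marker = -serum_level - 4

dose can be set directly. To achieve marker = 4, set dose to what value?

dose = -2

Substituting into the serum_level equation gives serum_level = 3*dose - 2.
marker becomes -3*dose - 2.
Solve -3*dose - 2 = 4: dose = (4 + 2) / -3 = -2.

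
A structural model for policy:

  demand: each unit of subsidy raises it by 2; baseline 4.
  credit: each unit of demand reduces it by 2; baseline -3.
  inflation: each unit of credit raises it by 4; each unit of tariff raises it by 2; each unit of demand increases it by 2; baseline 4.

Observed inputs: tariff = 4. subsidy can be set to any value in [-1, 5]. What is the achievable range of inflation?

Substituting into the credit equation gives credit = -4*subsidy - 11.
inflation becomes -12*subsidy - 24.
Linear in subsidy, so extremes are at the endpoints: subsidy = -1 gives inflation = -12; subsidy = 5 gives inflation = -84.

-84 to -12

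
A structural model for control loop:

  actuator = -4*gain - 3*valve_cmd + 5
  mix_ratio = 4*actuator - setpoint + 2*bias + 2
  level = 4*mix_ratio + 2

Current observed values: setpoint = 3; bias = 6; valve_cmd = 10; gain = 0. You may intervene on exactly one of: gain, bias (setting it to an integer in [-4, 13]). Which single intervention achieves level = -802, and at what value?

Intervening on gain: with other inputs at their observed values, level = -64*gain - 354. Solving for -802 gives gain = 7, within [-4, 13].
Intervening on bias: level = 8*bias - 402. Reaching -802 requires bias = -50, outside [-4, 13].

set gain = 7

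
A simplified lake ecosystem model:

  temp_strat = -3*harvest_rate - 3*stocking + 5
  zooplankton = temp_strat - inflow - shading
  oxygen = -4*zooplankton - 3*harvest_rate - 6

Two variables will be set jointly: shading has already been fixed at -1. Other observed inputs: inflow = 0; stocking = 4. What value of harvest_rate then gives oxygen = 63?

With shading held at -1:
Substituting into the temp_strat equation gives temp_strat = -3*harvest_rate - 7.
Substituting into the zooplankton equation gives zooplankton = -3*harvest_rate - 6.
Substituting into the oxygen equation gives oxygen = 9*harvest_rate + 18.
Solve 9*harvest_rate + 18 = 63: harvest_rate = (63 - 18) / 9 = 5.

harvest_rate = 5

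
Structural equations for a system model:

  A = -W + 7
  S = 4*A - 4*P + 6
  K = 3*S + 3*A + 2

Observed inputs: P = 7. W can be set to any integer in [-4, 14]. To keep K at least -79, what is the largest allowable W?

W = 8

Substituting into the S equation gives S = -4*W + 6.
Substituting into the K equation gives K = -15*W + 41.
Require -15*W + 41 ≥ -79, so W ≤ 8.
The largest integer in [-4, 14] satisfying this is 8.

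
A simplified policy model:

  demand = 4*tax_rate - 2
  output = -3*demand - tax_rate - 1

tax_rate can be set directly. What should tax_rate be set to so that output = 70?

tax_rate = -5

Substituting into the output equation gives output = -13*tax_rate + 5.
Solve -13*tax_rate + 5 = 70: tax_rate = (70 - 5) / -13 = -5.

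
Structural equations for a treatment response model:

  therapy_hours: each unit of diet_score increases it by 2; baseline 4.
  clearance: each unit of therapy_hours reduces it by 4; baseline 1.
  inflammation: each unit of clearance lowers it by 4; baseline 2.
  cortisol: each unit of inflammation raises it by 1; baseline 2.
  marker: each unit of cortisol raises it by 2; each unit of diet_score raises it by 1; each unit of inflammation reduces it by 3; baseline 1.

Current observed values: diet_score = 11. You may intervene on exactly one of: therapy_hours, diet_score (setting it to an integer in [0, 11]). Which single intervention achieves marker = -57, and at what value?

set diet_score = 0

Intervening on therapy_hours: marker = -16*therapy_hours + 18. Reaching -57 requires therapy_hours = 75/16, not an integer.
Intervening on diet_score: with other inputs at their observed values, marker = -31*diet_score - 57. Solving for -57 gives diet_score = 0, within [0, 11].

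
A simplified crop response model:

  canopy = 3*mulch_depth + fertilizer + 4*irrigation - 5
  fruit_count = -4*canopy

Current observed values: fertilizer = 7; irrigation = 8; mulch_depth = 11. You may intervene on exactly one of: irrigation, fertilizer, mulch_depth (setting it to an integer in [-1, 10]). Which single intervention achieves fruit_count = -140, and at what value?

set irrigation = 0

Intervening on irrigation: with other inputs at their observed values, fruit_count = -16*irrigation - 140. Solving for -140 gives irrigation = 0, within [-1, 10].
Intervening on fertilizer: fruit_count = -4*fertilizer - 240. Reaching -140 requires fertilizer = -25, outside [-1, 10].
Intervening on mulch_depth: fruit_count = -12*mulch_depth - 136. Reaching -140 requires mulch_depth = 1/3, not an integer.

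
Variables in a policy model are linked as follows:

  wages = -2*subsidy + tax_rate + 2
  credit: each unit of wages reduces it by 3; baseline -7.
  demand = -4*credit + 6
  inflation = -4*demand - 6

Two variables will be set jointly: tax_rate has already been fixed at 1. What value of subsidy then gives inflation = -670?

subsidy = -4

With tax_rate held at 1:
Substituting into the wages equation gives wages = -2*subsidy + 3.
Substituting into the credit equation gives credit = 6*subsidy - 16.
Substituting into the demand equation gives demand = -24*subsidy + 70.
Substituting into the inflation equation gives inflation = 96*subsidy - 286.
Solve 96*subsidy - 286 = -670: subsidy = (-670 + 286) / 96 = -4.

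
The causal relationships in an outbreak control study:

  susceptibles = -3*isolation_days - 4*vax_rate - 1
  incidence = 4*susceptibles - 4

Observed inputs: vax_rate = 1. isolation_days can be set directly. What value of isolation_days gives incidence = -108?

Substituting into the susceptibles equation gives susceptibles = -3*isolation_days - 5.
Substituting into the incidence equation gives incidence = -12*isolation_days - 24.
Solve -12*isolation_days - 24 = -108: isolation_days = (-108 + 24) / -12 = 7.

isolation_days = 7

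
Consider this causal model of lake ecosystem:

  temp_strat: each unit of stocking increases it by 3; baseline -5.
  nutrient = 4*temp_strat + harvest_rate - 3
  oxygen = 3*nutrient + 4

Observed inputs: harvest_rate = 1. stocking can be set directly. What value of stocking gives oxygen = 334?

Substituting into the nutrient equation gives nutrient = 12*stocking - 22.
This gives oxygen = 36*stocking - 62.
Solve 36*stocking - 62 = 334: stocking = (334 + 62) / 36 = 11.

stocking = 11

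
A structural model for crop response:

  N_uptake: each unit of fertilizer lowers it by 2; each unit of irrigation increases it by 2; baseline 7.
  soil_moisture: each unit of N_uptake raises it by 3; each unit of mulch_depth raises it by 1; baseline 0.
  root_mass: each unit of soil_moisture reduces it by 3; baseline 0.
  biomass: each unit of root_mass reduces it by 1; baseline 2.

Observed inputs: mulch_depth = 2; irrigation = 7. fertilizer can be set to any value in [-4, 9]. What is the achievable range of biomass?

35 to 269

Substituting into the N_uptake equation gives N_uptake = -2*fertilizer + 21.
Substituting into the soil_moisture equation gives soil_moisture = -6*fertilizer + 65.
Substituting into the root_mass equation gives root_mass = 18*fertilizer - 195.
biomass becomes -18*fertilizer + 197.
Linear in fertilizer, so extremes are at the endpoints: fertilizer = -4 gives biomass = 269; fertilizer = 9 gives biomass = 35.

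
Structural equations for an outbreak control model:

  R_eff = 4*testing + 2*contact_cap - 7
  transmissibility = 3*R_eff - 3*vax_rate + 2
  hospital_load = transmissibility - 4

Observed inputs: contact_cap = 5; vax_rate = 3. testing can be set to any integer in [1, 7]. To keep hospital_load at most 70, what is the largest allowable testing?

testing = 6

Substituting into the R_eff equation gives R_eff = 4*testing + 3.
Substituting into the transmissibility equation gives transmissibility = 12*testing + 2.
Substituting into the hospital_load equation gives hospital_load = 12*testing - 2.
Require 12*testing - 2 ≤ 70, so testing ≤ 6.
The largest integer in [1, 7] satisfying this is 6.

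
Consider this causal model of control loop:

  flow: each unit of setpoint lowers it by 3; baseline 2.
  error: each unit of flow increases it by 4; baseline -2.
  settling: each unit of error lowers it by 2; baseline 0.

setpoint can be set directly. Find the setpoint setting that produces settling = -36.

Substituting into the error equation gives error = -12*setpoint + 6.
This gives settling = 24*setpoint - 12.
Solve 24*setpoint - 12 = -36: setpoint = (-36 + 12) / 24 = -1.

setpoint = -1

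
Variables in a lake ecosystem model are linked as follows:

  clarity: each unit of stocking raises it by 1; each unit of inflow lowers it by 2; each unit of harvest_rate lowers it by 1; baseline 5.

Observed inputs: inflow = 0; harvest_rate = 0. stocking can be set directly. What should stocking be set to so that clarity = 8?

stocking = 3

Substituting into the clarity equation gives clarity = stocking + 5.
Solve stocking + 5 = 8: stocking = (8 - 5) / 1 = 3.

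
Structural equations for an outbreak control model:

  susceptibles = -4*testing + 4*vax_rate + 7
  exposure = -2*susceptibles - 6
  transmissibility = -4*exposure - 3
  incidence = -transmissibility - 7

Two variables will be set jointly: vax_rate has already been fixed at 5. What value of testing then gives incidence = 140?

testing = 12

With vax_rate held at 5:
Substituting into the susceptibles equation gives susceptibles = -4*testing + 27.
This gives exposure = 8*testing - 60.
So transmissibility = -32*testing + 237.
Substituting into the incidence equation gives incidence = 32*testing - 244.
Solve 32*testing - 244 = 140: testing = (140 + 244) / 32 = 12.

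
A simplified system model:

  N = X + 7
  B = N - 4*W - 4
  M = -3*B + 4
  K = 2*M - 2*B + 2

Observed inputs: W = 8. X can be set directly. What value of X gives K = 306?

X = -8

Substituting into the B equation gives B = X - 29.
Substituting into the M equation gives M = -3*X + 91.
Substituting into the K equation gives K = -8*X + 242.
Solve -8*X + 242 = 306: X = (306 - 242) / -8 = -8.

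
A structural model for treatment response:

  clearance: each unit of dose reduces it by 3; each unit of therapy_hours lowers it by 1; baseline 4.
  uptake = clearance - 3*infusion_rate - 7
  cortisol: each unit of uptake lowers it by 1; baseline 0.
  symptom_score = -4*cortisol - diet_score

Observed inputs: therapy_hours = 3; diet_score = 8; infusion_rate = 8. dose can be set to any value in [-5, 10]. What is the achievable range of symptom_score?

-248 to -68

Substituting into the clearance equation gives clearance = -3*dose + 1.
Substituting into the uptake equation gives uptake = -3*dose - 30.
So cortisol = 3*dose + 30.
So symptom_score = -12*dose - 128.
Linear in dose, so extremes are at the endpoints: dose = -5 gives symptom_score = -68; dose = 10 gives symptom_score = -248.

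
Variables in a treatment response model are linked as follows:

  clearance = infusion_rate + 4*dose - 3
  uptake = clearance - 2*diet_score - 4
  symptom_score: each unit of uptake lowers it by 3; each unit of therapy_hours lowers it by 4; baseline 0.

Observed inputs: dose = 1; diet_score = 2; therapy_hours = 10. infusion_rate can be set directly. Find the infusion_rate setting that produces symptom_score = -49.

infusion_rate = 10

Substituting into the clearance equation gives clearance = infusion_rate + 1.
Substituting into the uptake equation gives uptake = infusion_rate - 7.
Substituting into the symptom_score equation gives symptom_score = -3*infusion_rate - 19.
Solve -3*infusion_rate - 19 = -49: infusion_rate = (-49 + 19) / -3 = 10.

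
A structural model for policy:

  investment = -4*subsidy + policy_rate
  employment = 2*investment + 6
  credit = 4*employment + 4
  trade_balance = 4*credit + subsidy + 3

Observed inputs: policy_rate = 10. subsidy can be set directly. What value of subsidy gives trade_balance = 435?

Substituting into the investment equation gives investment = -4*subsidy + 10.
employment becomes -8*subsidy + 26.
Substituting into the credit equation gives credit = -32*subsidy + 108.
Substituting into the trade_balance equation gives trade_balance = -127*subsidy + 435.
Solve -127*subsidy + 435 = 435: subsidy = (435 - 435) / -127 = 0.

subsidy = 0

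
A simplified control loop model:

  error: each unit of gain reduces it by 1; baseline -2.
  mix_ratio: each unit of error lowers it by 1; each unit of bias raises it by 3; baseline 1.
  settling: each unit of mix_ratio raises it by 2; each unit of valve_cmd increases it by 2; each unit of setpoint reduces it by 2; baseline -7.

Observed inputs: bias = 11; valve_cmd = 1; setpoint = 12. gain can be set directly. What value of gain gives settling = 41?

gain = -1

Substituting into the mix_ratio equation gives mix_ratio = gain + 36.
This gives settling = 2*gain + 43.
Solve 2*gain + 43 = 41: gain = (41 - 43) / 2 = -1.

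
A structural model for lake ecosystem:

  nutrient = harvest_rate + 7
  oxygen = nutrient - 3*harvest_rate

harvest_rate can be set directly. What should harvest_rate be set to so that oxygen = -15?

harvest_rate = 11

Substituting into the oxygen equation gives oxygen = -2*harvest_rate + 7.
Solve -2*harvest_rate + 7 = -15: harvest_rate = (-15 - 7) / -2 = 11.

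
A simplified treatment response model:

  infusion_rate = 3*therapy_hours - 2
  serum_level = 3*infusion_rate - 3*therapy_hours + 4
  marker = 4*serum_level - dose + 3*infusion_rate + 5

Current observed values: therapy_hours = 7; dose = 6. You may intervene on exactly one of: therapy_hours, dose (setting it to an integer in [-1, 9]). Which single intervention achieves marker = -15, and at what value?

Intervening on therapy_hours: with other inputs at their observed values, marker = 33*therapy_hours - 15. Solving for -15 gives therapy_hours = 0, within [-1, 9].
Intervening on dose: marker = -dose + 222. Reaching -15 requires dose = 237, outside [-1, 9].

set therapy_hours = 0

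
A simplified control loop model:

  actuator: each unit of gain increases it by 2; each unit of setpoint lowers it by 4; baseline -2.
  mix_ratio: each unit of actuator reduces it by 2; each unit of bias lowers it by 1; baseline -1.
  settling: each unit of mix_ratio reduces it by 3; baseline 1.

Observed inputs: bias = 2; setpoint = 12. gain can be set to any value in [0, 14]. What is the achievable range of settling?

Substituting into the actuator equation gives actuator = 2*gain - 50.
mix_ratio becomes -4*gain + 97.
This gives settling = 12*gain - 290.
Linear in gain, so extremes are at the endpoints: gain = 0 gives settling = -290; gain = 14 gives settling = -122.

-290 to -122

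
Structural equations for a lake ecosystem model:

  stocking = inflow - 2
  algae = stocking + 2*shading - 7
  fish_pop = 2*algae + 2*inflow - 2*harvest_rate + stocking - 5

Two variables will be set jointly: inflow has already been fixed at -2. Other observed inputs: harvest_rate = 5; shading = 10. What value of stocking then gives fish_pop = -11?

stocking = -6

With inflow held at -2:
Intervening on stocking fixes its value directly, overriding its dependence on inflow.
Substituting into the algae equation gives algae = stocking + 13.
This gives fish_pop = 3*stocking + 7.
Solve 3*stocking + 7 = -11: stocking = (-11 - 7) / 3 = -6.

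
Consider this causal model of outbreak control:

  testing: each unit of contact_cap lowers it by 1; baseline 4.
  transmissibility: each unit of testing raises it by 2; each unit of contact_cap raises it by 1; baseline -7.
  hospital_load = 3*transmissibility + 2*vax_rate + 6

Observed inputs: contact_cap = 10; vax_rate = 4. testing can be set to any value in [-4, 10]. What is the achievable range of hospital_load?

-1 to 83

Intervening on testing fixes its value directly, overriding its dependence on contact_cap.
Substituting into the transmissibility equation gives transmissibility = 2*testing + 3.
Substituting into the hospital_load equation gives hospital_load = 6*testing + 23.
Linear in testing, so extremes are at the endpoints: testing = -4 gives hospital_load = -1; testing = 10 gives hospital_load = 83.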